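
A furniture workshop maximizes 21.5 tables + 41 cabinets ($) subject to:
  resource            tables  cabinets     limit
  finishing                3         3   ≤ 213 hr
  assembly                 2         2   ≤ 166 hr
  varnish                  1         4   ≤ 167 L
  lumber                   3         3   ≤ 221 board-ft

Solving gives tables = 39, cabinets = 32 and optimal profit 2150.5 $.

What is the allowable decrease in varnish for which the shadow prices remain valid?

Binding constraints: finishing, varnish. The basis is B = [[3,3],[1,4]] with det 9.
Per unit decrease in varnish, x* moves by d = (0.3333, -0.3333).
The basis stays optimal until cabinets reaches 0; allowable decrease = 96 L.

96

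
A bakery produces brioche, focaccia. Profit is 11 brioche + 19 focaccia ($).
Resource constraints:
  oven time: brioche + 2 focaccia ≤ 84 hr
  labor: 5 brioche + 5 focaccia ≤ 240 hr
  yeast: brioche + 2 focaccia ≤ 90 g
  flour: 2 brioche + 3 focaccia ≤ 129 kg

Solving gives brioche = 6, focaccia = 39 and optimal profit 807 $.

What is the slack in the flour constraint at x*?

flour used = 2·6 + 3·39 = 129; slack = 129 − 129 = 0.

0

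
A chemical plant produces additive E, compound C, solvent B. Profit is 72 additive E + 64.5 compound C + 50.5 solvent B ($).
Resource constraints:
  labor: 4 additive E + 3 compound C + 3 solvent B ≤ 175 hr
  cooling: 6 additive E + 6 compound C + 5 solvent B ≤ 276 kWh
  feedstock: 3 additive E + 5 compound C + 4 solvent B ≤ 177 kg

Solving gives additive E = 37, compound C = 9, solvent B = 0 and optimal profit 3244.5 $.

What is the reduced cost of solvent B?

-7

Binding: labor and cooling. Non-binding: feedstock (21 unused).
Slack constraints have shadow price 0 (complementary slackness).
The binding rows give the dual system: 4·y_labor + 6·y_cooling = 72 and 3·y_labor + 6·y_cooling = 64.5.
→ y_labor = 7.5 and y_cooling = 7.
Reduced cost of solvent B: c₃ − yᵀa₃ = 50.5 − (7.5·3 + 7·5) = 50.5 − 57.5 = -7.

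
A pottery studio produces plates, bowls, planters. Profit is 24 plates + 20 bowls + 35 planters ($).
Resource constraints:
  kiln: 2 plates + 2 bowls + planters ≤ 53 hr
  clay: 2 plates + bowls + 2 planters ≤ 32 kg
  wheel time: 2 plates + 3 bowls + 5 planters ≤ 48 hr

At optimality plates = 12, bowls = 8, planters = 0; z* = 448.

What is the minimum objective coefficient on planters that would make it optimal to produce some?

Check each constraint at x*: kiln 40/53 (slack 13); clay 32/32 (tight); wheel time 48/48 (tight).
Since kiln is not tight, its dual is 0.
The binding rows give the dual system: 2·y_clay + 2·y_wheel time = 24 and 1·y_clay + 3·y_wheel time = 20.
→ y_clay = 8 and y_wheel time = 4.
planters enters the basis when its profit ≥ yᵀa₃ = 8·2 + 4·5 = 36.

36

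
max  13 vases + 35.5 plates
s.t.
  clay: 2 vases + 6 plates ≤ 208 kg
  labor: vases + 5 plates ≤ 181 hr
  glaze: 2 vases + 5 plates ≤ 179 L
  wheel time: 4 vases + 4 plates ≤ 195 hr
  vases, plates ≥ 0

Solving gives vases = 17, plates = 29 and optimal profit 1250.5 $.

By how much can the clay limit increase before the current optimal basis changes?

Binding constraints: clay, glaze. The basis is B = [[2,6],[2,5]] with det -2.
Per unit increase in clay, x* moves by d = (-2.5, 1).
The basis stays optimal until vases reaches 0; allowable increase = 6.8 kg.

6.8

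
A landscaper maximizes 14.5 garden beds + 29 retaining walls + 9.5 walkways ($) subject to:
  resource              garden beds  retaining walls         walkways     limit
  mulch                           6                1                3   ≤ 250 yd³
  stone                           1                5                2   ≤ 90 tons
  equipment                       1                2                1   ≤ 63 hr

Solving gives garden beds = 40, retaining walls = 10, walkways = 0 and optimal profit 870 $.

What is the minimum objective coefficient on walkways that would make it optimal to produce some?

Check each constraint at x*: mulch 250/250 (tight); stone 90/90 (tight); equipment 60/63 (slack 3).
Since equipment is not tight, its dual is 0.
The binding rows give the dual system: 6·y_mulch + 1·y_stone = 14.5 and 1·y_mulch + 5·y_stone = 29.
Solving: y_mulch = 1.5, y_stone = 5.5.
walkways enters the basis when its profit ≥ yᵀa₃ = 1.5·3 + 5.5·2 = 15.5.

15.5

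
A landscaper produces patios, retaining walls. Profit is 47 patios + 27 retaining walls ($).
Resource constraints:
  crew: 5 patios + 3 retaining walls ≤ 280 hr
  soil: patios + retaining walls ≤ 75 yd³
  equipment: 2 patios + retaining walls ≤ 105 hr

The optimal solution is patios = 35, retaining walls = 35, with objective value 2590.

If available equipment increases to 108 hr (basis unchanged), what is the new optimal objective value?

2608

At the optimum: crew uses 280 of 280 (binding); soil uses 70 of 75 (slack = 5); equipment uses 105 of 105 (binding).
Slack constraints have shadow price 0 (complementary slackness).
From A_Bᵀ y = c: 5·y_crew + 2·y_equipment = 47; 3·y_crew + 1·y_equipment = 27.
This yields shadow prices y_crew = 7, y_equipment = 6.
Δz = y_equipment·Δb = 6 × (3) = 18, so new z* = 2590 + 18 = 2608.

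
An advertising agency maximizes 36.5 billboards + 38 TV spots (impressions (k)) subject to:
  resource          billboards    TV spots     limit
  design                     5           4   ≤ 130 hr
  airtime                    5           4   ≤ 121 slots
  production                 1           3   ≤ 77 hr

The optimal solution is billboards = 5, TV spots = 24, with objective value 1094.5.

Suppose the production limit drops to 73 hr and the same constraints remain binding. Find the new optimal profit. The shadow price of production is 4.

Δb = -4, so new z* = 1094.5 + (4)·(-4) = 1094.5 − 16 = 1078.5.

1078.5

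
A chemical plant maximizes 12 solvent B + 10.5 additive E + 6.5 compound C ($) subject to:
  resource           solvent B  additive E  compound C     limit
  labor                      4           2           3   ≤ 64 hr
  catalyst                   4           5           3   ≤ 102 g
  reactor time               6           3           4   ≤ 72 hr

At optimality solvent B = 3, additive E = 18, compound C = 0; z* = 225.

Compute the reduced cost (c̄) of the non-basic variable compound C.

Check each constraint at x*: labor 48/64 (slack 16); catalyst 102/102 (tight); reactor time 72/72 (tight).
By complementary slackness, y = 0 for the non-binding constraint.
The binding rows give the dual system: 4·y_catalyst + 6·y_reactor time = 12 and 5·y_catalyst + 3·y_reactor time = 10.5.
This yields shadow prices y_catalyst = 1.5, y_reactor time = 1.
Reduced cost of compound C: c₃ − yᵀa₃ = 6.5 − (1.5·3 + 1·4) = 6.5 − 8.5 = -2.

-2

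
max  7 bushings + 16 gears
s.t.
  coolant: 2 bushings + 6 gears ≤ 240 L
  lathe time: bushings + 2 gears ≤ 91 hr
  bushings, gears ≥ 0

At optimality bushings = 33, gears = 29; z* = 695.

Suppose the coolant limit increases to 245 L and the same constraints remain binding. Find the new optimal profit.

Check each constraint at x*: coolant 240/240 (tight); lathe time 91/91 (tight).
Dual feasibility on the basic columns requires 2·y_coolant + 1·y_lathe time = 7, 6·y_coolant + 2·y_lathe time = 16.
Solving: y_coolant = 1, y_lathe time = 5.
Δz = y_coolant·Δb = 1 × (5) = 5, so new z* = 695 + 5 = 700.

700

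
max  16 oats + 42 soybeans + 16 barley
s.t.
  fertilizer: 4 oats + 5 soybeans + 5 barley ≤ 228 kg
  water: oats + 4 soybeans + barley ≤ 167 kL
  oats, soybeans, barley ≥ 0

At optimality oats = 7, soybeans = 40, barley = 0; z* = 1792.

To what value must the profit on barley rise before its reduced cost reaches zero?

Check each constraint at x*: fertilizer 228/228 (tight); water 167/167 (tight).
From A_Bᵀ y = c: 4·y_fertilizer + 1·y_water = 16; 5·y_fertilizer + 4·y_water = 42.
This yields shadow prices y_fertilizer = 2, y_water = 8.
barley enters the basis when its profit ≥ yᵀa₃ = 2·5 + 8·1 = 18.

18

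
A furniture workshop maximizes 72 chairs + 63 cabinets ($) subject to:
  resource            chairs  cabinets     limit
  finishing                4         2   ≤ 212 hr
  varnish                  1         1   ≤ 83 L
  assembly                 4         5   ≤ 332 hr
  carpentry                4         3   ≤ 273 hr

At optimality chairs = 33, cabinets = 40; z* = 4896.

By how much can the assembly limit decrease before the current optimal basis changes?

Binding constraints: finishing, assembly. The basis is B = [[4,2],[4,5]] with det 12.
Per unit decrease in assembly, x* moves by d = (0.1667, -0.3333).
The basis stays optimal until cabinets reaches 0; allowable decrease = 120 hr.

120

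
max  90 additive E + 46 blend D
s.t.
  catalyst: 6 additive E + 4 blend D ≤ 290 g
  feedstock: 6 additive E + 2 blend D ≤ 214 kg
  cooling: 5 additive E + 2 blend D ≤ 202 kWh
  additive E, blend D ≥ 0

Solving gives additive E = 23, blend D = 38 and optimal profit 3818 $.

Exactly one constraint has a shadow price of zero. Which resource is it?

cooling

catalyst: 290/290 (binding)
feedstock: 214/214 (binding)
cooling: 191/202 (slack 11)
By complementary slackness, a constraint with positive slack has shadow price 0 → cooling.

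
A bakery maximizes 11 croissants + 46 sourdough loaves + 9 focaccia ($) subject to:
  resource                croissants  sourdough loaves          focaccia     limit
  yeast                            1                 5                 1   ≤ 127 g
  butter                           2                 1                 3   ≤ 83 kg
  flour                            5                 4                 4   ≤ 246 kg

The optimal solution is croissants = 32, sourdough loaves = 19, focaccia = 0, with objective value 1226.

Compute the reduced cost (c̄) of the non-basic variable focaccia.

Check each constraint at x*: yeast 127/127 (tight); butter 83/83 (tight); flour 236/246 (slack 10).
Since flour is not tight, its dual is 0.
Dual feasibility on the basic columns requires 1·y_yeast + 2·y_butter = 11, 5·y_yeast + 1·y_butter = 46.
This yields shadow prices y_yeast = 9, y_butter = 1.
Reduced cost of focaccia: c₃ − yᵀa₃ = 9 − (9·1 + 1·3) = 9 − 12 = -3.

-3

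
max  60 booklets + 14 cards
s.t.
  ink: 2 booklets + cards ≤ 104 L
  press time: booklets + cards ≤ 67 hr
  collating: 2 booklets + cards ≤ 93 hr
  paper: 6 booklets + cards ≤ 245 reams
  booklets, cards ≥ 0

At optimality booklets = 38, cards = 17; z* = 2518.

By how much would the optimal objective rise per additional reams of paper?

At the optimum: ink uses 93 of 104 (slack = 11); press time uses 55 of 67 (slack = 12); collating uses 93 of 93 (binding); paper uses 245 of 245 (binding).
By complementary slackness, y = 0 for the non-binding constraints.
From A_Bᵀ y = c: 2·y_collating + 6·y_paper = 60; 1·y_collating + 1·y_paper = 14.
This yields shadow prices y_collating = 6, y_paper = 8.
Shadow price of paper = 8.

8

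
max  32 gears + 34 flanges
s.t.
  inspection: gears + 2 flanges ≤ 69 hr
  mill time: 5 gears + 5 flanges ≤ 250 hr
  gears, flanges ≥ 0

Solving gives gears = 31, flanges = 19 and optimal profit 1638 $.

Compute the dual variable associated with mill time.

Check each constraint at x*: inspection 69/69 (tight); mill time 250/250 (tight).
From A_Bᵀ y = c: 1·y_inspection + 5·y_mill time = 32; 2·y_inspection + 5·y_mill time = 34.
→ y_inspection = 2 and y_mill time = 6.
Shadow price of mill time = 6.

6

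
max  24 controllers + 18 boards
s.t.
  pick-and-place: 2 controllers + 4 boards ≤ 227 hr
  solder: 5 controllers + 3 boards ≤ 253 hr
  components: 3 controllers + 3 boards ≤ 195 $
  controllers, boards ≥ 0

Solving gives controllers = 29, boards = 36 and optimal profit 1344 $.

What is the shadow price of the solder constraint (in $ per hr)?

Binding: solder and components. Non-binding: pick-and-place (25 unused).
By complementary slackness, y = 0 for the non-binding constraint.
The binding rows give the dual system: 5·y_solder + 3·y_components = 24 and 3·y_solder + 3·y_components = 18.
This yields shadow prices y_solder = 3, y_components = 3.
Shadow price of solder = 3.

3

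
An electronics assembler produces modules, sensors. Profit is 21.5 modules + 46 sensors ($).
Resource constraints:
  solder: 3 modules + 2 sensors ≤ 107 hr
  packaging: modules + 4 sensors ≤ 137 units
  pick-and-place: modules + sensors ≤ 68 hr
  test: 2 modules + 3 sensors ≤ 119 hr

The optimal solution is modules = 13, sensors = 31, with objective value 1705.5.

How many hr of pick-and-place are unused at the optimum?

24

pick-and-place used = 1·13 + 1·31 = 44; slack = 68 − 44 = 24.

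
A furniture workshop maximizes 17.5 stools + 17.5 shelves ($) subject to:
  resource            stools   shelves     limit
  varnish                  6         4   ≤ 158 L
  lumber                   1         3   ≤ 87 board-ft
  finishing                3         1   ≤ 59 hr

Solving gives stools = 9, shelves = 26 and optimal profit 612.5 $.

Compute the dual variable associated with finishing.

0

At the optimum: varnish uses 158 of 158 (binding); lumber uses 87 of 87 (binding); finishing uses 53 of 59 (slack = 6).
Since finishing is not tight, its dual is 0.
The binding rows give the dual system: 6·y_varnish + 1·y_lumber = 17.5 and 4·y_varnish + 3·y_lumber = 17.5.
→ y_varnish = 2.5 and y_lumber = 2.5.
Shadow price of finishing = 0.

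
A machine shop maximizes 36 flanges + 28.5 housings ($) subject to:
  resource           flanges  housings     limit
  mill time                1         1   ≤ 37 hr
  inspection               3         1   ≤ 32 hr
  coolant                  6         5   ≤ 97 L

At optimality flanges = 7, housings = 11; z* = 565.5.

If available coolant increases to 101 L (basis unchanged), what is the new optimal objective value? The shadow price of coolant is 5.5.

587.5

Δb = 4, so new z* = 565.5 + (5.5)·(4) = 565.5 + 22 = 587.5.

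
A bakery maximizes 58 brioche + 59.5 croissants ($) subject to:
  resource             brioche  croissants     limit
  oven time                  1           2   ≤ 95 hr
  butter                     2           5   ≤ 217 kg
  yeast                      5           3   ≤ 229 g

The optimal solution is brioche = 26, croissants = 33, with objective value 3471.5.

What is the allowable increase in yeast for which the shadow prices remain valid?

57

Binding constraints: butter, yeast. The basis is B = [[2,5],[5,3]] with det -19.
Per unit increase in yeast, x* moves by d = (0.2632, -0.1053).
The basis stays optimal until oven time becomes binding; allowable increase = 57 g.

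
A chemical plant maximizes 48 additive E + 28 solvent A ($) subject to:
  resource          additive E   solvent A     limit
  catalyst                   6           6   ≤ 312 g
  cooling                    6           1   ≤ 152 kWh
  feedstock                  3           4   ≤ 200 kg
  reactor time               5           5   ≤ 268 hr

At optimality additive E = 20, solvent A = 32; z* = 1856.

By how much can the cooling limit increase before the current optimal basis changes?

Binding constraints: catalyst, cooling. The basis is B = [[6,6],[6,1]] with det -30.
Per unit increase in cooling, x* moves by d = (0.2, -0.2).
The basis stays optimal until solvent A reaches 0; allowable increase = 160 kWh.

160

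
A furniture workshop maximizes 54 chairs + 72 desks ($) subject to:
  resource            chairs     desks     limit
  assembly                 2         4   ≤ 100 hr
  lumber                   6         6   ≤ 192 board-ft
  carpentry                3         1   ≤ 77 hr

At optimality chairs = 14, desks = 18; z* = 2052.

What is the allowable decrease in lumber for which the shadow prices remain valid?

Binding constraints: assembly, lumber. The basis is B = [[2,4],[6,6]] with det -12.
Per unit decrease in lumber, x* moves by d = (-0.3333, 0.1667).
The basis stays optimal until chairs reaches 0; allowable decrease = 42 board-ft.

42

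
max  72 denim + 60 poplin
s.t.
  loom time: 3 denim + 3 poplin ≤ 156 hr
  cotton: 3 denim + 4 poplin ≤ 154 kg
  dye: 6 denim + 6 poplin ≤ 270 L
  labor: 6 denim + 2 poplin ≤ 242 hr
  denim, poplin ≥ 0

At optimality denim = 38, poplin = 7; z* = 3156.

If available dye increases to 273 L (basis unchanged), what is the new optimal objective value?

3183

At the optimum: loom time uses 135 of 156 (slack = 21); cotton uses 142 of 154 (slack = 12); dye uses 270 of 270 (binding); labor uses 242 of 242 (binding).
By complementary slackness, y = 0 for the non-binding constraints.
From A_Bᵀ y = c: 6·y_dye + 6·y_labor = 72; 6·y_dye + 2·y_labor = 60.
→ y_dye = 9 and y_labor = 3.
Δz = y_dye·Δb = 9 × (3) = 27, so new z* = 3156 + 27 = 3183.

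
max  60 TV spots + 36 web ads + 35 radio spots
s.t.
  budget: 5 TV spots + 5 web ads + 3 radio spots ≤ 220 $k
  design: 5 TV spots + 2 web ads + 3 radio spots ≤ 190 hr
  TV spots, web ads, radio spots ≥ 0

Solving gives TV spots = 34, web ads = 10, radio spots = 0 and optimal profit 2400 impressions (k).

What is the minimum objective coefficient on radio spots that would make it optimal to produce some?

Check each constraint at x*: budget 220/220 (tight); design 190/190 (tight).
From A_Bᵀ y = c: 5·y_budget + 5·y_design = 60; 5·y_budget + 2·y_design = 36.
→ y_budget = 4 and y_design = 8.
radio spots enters the basis when its profit ≥ yᵀa₃ = 4·3 + 8·3 = 36.

36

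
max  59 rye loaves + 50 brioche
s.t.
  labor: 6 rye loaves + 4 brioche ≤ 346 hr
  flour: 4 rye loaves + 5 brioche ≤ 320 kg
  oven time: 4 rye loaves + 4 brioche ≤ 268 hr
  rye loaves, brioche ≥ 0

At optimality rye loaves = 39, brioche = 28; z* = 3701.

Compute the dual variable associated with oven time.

8

Binding: labor and oven time. Non-binding: flour (24 unused).
By complementary slackness, y = 0 for the non-binding constraint.
Dual feasibility on the basic columns requires 6·y_labor + 4·y_oven time = 59, 4·y_labor + 4·y_oven time = 50.
This yields shadow prices y_labor = 4.5, y_oven time = 8.
Shadow price of oven time = 8.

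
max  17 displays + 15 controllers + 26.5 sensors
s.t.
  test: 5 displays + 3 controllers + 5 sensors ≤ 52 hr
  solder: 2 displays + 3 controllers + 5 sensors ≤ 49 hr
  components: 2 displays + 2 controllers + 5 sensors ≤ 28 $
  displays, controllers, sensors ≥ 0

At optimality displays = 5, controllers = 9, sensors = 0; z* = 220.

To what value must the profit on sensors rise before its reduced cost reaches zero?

Binding: test and components. Non-binding: solder (12 unused).
Since solder is not tight, its dual is 0.
Dual feasibility on the basic columns requires 5·y_test + 2·y_components = 17, 3·y_test + 2·y_components = 15.
This yields shadow prices y_test = 1, y_components = 6.
sensors enters the basis when its profit ≥ yᵀa₃ = 1·5 + 6·5 = 35.

35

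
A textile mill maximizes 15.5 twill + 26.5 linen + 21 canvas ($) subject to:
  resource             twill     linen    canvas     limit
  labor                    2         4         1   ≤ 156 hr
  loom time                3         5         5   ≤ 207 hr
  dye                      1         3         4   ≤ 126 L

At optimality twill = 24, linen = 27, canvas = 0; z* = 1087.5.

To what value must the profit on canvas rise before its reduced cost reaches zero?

23.5

Check each constraint at x*: labor 156/156 (tight); loom time 207/207 (tight); dye 105/126 (slack 21).
Since dye is not tight, its dual is 0.
The binding rows give the dual system: 2·y_labor + 3·y_loom time = 15.5 and 4·y_labor + 5·y_loom time = 26.5.
Solving: y_labor = 1, y_loom time = 4.5.
canvas enters the basis when its profit ≥ yᵀa₃ = 1·1 + 4.5·5 = 23.5.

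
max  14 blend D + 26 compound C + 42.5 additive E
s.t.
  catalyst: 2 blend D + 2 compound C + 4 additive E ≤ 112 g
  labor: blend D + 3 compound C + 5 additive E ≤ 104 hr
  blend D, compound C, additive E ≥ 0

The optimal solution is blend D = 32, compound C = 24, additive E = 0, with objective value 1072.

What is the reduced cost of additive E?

Both catalyst and labor are binding at x*.
From A_Bᵀ y = c: 2·y_catalyst + 1·y_labor = 14; 2·y_catalyst + 3·y_labor = 26.
Solving: y_catalyst = 4, y_labor = 6.
Reduced cost of additive E: c₃ − yᵀa₃ = 42.5 − (4·4 + 6·5) = 42.5 − 46 = -3.5.

-3.5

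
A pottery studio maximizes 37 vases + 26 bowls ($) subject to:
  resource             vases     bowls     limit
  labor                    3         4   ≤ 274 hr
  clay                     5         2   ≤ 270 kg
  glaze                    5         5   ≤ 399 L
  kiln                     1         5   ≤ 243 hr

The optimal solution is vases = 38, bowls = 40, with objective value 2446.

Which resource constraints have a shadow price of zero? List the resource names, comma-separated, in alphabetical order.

glaze, kiln

labor: 274/274 (binding)
clay: 270/270 (binding)
glaze: 390/399 (slack 9)
kiln: 238/243 (slack 5)
By complementary slackness, a constraint with positive slack has shadow price 0 → glaze, kiln.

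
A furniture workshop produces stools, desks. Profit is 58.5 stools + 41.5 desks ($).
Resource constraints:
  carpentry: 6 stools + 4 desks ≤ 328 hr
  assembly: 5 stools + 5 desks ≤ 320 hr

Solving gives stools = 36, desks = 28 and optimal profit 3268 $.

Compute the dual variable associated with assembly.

1.5

At the optimum: carpentry uses 328 of 328 (binding); assembly uses 320 of 320 (binding).
The binding rows give the dual system: 6·y_carpentry + 5·y_assembly = 58.5 and 4·y_carpentry + 5·y_assembly = 41.5.
→ y_carpentry = 8.5 and y_assembly = 1.5.
Shadow price of assembly = 1.5.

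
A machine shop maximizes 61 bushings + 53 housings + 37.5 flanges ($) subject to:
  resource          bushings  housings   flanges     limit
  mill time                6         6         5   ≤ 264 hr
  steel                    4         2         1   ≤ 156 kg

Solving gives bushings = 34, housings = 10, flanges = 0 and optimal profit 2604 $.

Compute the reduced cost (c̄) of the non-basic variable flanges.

-4

Both mill time and steel are binding at x*.
The binding rows give the dual system: 6·y_mill time + 4·y_steel = 61 and 6·y_mill time + 2·y_steel = 53.
→ y_mill time = 7.5 and y_steel = 4.
Reduced cost of flanges: c₃ − yᵀa₃ = 37.5 − (7.5·5 + 4·1) = 37.5 − 41.5 = -4.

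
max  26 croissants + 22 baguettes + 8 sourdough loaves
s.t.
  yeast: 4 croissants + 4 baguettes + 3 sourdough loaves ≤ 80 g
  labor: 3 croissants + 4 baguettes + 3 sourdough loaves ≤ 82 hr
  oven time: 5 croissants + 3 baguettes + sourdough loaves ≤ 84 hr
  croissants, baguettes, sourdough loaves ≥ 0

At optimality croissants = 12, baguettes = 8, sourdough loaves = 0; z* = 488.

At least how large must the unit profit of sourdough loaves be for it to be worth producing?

14

Check each constraint at x*: yeast 80/80 (tight); labor 68/82 (slack 14); oven time 84/84 (tight).
Slack constraints have shadow price 0 (complementary slackness).
From A_Bᵀ y = c: 4·y_yeast + 5·y_oven time = 26; 4·y_yeast + 3·y_oven time = 22.
This yields shadow prices y_yeast = 4, y_oven time = 2.
sourdough loaves enters the basis when its profit ≥ yᵀa₃ = 4·3 + 2·1 = 14.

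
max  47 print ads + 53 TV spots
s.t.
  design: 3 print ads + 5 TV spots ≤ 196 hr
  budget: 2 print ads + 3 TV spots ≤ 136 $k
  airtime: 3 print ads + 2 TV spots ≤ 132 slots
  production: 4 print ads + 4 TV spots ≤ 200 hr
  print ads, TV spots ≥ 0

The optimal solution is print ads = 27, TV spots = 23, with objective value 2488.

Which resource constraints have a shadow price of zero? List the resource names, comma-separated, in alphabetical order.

airtime, budget

design: 196/196 (binding)
budget: 123/136 (slack 13)
airtime: 127/132 (slack 5)
production: 200/200 (binding)
By complementary slackness, a constraint with positive slack has shadow price 0 → airtime, budget.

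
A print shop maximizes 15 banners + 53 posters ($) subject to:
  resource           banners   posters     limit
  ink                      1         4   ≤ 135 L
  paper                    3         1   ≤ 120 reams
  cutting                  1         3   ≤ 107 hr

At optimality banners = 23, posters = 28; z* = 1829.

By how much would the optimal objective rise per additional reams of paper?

0

Check each constraint at x*: ink 135/135 (tight); paper 97/120 (slack 23); cutting 107/107 (tight).
By complementary slackness, y = 0 for the non-binding constraint.
Dual feasibility on the basic columns requires 1·y_ink + 1·y_cutting = 15, 4·y_ink + 3·y_cutting = 53.
This yields shadow prices y_ink = 8, y_cutting = 7.
Shadow price of paper = 0.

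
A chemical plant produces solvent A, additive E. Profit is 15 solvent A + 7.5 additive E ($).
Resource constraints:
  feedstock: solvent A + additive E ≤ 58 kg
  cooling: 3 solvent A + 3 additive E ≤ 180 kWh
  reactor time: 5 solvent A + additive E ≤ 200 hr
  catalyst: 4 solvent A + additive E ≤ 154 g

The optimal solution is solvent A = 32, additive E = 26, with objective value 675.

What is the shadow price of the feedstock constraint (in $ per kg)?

5

At the optimum: feedstock uses 58 of 58 (binding); cooling uses 174 of 180 (slack = 6); reactor time uses 186 of 200 (slack = 14); catalyst uses 154 of 154 (binding).
Slack constraints have shadow price 0 (complementary slackness).
From A_Bᵀ y = c: 1·y_feedstock + 4·y_catalyst = 15; 1·y_feedstock + 1·y_catalyst = 7.5.
→ y_feedstock = 5 and y_catalyst = 2.5.
Shadow price of feedstock = 5.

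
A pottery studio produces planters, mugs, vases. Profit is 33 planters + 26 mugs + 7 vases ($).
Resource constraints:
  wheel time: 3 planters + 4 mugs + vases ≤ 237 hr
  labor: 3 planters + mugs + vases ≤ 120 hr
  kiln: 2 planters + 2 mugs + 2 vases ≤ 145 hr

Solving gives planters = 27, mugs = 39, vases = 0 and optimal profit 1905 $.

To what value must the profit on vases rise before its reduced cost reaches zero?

Binding: wheel time and labor. Non-binding: kiln (13 unused).
By complementary slackness, y = 0 for the non-binding constraint.
Dual feasibility on the basic columns requires 3·y_wheel time + 3·y_labor = 33, 4·y_wheel time + 1·y_labor = 26.
Solving: y_wheel time = 5, y_labor = 6.
vases enters the basis when its profit ≥ yᵀa₃ = 5·1 + 6·1 = 11.

11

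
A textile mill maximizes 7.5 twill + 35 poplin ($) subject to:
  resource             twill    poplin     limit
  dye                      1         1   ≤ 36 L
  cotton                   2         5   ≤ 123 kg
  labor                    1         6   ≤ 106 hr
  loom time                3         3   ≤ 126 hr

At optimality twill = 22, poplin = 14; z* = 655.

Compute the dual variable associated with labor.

5.5

Binding: dye and labor. Non-binding: cotton (9 unused), loom time (18 unused).
By complementary slackness, y = 0 for the non-binding constraints.
From A_Bᵀ y = c: 1·y_dye + 1·y_labor = 7.5; 1·y_dye + 6·y_labor = 35.
→ y_dye = 2 and y_labor = 5.5.
Shadow price of labor = 5.5.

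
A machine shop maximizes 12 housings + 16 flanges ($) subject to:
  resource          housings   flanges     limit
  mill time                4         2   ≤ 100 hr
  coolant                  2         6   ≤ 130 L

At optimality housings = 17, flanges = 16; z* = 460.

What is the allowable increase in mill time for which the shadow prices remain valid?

160

Binding constraints: mill time, coolant. The basis is B = [[4,2],[2,6]] with det 20.
Per unit increase in mill time, x* moves by d = (0.3, -0.1).
The basis stays optimal until flanges reaches 0; allowable increase = 160 hr.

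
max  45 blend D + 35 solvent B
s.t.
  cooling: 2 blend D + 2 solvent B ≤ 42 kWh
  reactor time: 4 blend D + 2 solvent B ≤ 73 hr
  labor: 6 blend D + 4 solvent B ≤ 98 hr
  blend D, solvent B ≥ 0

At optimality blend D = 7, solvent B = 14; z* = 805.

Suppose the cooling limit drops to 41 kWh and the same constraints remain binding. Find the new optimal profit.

Check each constraint at x*: cooling 42/42 (tight); reactor time 56/73 (slack 17); labor 98/98 (tight).
By complementary slackness, y = 0 for the non-binding constraint.
The binding rows give the dual system: 2·y_cooling + 6·y_labor = 45 and 2·y_cooling + 4·y_labor = 35.
→ y_cooling = 7.5 and y_labor = 5.
Δz = y_cooling·Δb = 7.5 × (-1) = -7.5, so new z* = 805 − 7.5 = 797.5.

797.5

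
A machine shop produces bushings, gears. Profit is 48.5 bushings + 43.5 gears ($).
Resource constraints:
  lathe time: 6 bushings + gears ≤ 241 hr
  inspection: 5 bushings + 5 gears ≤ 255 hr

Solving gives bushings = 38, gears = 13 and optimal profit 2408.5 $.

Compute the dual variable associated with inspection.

8.5

Check each constraint at x*: lathe time 241/241 (tight); inspection 255/255 (tight).
From A_Bᵀ y = c: 6·y_lathe time + 5·y_inspection = 48.5; 1·y_lathe time + 5·y_inspection = 43.5.
→ y_lathe time = 1 and y_inspection = 8.5.
Shadow price of inspection = 8.5.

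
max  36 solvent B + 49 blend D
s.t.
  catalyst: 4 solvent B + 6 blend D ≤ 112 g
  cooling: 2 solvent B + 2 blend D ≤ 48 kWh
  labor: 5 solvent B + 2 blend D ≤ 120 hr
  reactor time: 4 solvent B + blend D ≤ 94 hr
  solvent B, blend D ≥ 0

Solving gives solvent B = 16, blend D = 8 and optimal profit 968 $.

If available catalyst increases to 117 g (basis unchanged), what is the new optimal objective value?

1000.5

Check each constraint at x*: catalyst 112/112 (tight); cooling 48/48 (tight); labor 96/120 (slack 24); reactor time 72/94 (slack 22).
By complementary slackness, y = 0 for the non-binding constraints.
The binding rows give the dual system: 4·y_catalyst + 2·y_cooling = 36 and 6·y_catalyst + 2·y_cooling = 49.
This yields shadow prices y_catalyst = 6.5, y_cooling = 5.
Δz = y_catalyst·Δb = 6.5 × (5) = 32.5, so new z* = 968 + 32.5 = 1000.5.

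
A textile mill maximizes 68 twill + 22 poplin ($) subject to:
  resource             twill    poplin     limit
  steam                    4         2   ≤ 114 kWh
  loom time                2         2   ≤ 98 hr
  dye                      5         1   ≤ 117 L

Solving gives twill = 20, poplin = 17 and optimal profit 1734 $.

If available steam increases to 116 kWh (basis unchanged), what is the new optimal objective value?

At the optimum: steam uses 114 of 114 (binding); loom time uses 74 of 98 (slack = 24); dye uses 117 of 117 (binding).
Slack constraints have shadow price 0 (complementary slackness).
The binding rows give the dual system: 4·y_steam + 5·y_dye = 68 and 2·y_steam + 1·y_dye = 22.
→ y_steam = 7 and y_dye = 8.
Δz = y_steam·Δb = 7 × (2) = 14, so new z* = 1734 + 14 = 1748.

1748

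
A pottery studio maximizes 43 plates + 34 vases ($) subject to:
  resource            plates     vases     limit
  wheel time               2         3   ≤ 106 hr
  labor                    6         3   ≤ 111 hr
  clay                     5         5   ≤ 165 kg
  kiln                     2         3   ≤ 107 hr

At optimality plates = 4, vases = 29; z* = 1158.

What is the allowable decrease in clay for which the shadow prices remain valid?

Binding constraints: labor, clay. The basis is B = [[6,3],[5,5]] with det 15.
Per unit decrease in clay, x* moves by d = (0.2, -0.4).
The basis stays optimal until vases reaches 0; allowable decrease = 72.5 kg.

72.5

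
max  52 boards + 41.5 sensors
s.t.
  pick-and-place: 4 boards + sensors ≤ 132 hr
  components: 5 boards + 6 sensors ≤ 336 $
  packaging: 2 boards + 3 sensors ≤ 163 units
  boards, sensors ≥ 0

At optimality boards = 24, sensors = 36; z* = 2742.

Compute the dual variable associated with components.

Check each constraint at x*: pick-and-place 132/132 (tight); components 336/336 (tight); packaging 156/163 (slack 7).
Slack constraints have shadow price 0 (complementary slackness).
The binding rows give the dual system: 4·y_pick-and-place + 5·y_components = 52 and 1·y_pick-and-place + 6·y_components = 41.5.
Solving: y_pick-and-place = 5.5, y_components = 6.
Shadow price of components = 6.

6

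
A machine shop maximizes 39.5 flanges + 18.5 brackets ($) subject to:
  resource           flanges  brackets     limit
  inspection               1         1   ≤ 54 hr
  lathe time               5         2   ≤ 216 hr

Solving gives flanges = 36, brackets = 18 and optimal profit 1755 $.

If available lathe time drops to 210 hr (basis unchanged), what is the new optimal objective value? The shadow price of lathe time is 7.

1713

Δb = -6, so new z* = 1755 + (7)·(-6) = 1755 − 42 = 1713.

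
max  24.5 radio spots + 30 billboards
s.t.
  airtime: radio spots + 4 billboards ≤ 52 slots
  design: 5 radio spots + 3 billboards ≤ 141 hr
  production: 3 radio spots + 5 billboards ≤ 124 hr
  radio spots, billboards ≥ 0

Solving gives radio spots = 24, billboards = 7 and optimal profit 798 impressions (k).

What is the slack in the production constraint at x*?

production used = 3·24 + 5·7 = 107; slack = 124 − 107 = 17.

17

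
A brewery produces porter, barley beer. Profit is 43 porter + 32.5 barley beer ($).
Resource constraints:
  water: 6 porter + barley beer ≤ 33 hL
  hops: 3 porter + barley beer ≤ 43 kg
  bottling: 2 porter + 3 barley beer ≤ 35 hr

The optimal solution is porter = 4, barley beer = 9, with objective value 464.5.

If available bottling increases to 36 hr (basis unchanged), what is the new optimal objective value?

Check each constraint at x*: water 33/33 (tight); hops 21/43 (slack 22); bottling 35/35 (tight).
Slack constraints have shadow price 0 (complementary slackness).
The binding rows give the dual system: 6·y_water + 2·y_bottling = 43 and 1·y_water + 3·y_bottling = 32.5.
This yields shadow prices y_water = 4, y_bottling = 9.5.
Δz = y_bottling·Δb = 9.5 × (1) = 9.5, so new z* = 464.5 + 9.5 = 474.

474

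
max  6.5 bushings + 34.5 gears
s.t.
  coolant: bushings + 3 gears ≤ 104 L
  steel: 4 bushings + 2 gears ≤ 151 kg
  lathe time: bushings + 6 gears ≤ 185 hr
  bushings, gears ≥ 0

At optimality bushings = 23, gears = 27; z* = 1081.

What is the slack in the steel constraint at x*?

steel used = 4·23 + 2·27 = 146; slack = 151 − 146 = 5.

5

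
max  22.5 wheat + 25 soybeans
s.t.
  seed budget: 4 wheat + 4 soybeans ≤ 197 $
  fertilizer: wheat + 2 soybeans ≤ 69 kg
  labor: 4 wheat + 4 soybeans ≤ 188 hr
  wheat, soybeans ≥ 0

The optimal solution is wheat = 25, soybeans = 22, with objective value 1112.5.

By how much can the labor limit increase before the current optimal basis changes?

Binding constraints: fertilizer, labor. The basis is B = [[1,2],[4,4]] with det -4.
Per unit increase in labor, x* moves by d = (0.5, -0.25).
The basis stays optimal until seed budget becomes binding; allowable increase = 9 hr.

9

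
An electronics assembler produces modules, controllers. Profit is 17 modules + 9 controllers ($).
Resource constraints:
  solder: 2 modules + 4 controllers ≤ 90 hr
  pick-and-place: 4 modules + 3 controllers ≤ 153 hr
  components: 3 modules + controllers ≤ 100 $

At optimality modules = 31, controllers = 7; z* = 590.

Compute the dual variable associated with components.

5

At the optimum: solder uses 90 of 90 (binding); pick-and-place uses 145 of 153 (slack = 8); components uses 100 of 100 (binding).
Slack constraints have shadow price 0 (complementary slackness).
The binding rows give the dual system: 2·y_solder + 3·y_components = 17 and 4·y_solder + 1·y_components = 9.
This yields shadow prices y_solder = 1, y_components = 5.
Shadow price of components = 5.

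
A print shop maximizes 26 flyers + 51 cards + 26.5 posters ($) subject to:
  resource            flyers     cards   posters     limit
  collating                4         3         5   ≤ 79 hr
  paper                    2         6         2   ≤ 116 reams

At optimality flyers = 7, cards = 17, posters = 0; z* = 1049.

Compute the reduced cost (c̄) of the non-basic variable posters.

-2.5

Both collating and paper are binding at x*.
Dual feasibility on the basic columns requires 4·y_collating + 2·y_paper = 26, 3·y_collating + 6·y_paper = 51.
This yields shadow prices y_collating = 3, y_paper = 7.
Reduced cost of posters: c₃ − yᵀa₃ = 26.5 − (3·5 + 7·2) = 26.5 − 29 = -2.5.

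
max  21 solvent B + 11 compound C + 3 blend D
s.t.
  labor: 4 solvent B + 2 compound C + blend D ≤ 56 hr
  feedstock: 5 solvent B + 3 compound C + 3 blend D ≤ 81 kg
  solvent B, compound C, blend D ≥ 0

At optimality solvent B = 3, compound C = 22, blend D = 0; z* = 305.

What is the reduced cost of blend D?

-4

At the optimum: labor uses 56 of 56 (binding); feedstock uses 81 of 81 (binding).
From A_Bᵀ y = c: 4·y_labor + 5·y_feedstock = 21; 2·y_labor + 3·y_feedstock = 11.
Solving: y_labor = 4, y_feedstock = 1.
Reduced cost of blend D: c₃ − yᵀa₃ = 3 − (4·1 + 1·3) = 3 − 7 = -4.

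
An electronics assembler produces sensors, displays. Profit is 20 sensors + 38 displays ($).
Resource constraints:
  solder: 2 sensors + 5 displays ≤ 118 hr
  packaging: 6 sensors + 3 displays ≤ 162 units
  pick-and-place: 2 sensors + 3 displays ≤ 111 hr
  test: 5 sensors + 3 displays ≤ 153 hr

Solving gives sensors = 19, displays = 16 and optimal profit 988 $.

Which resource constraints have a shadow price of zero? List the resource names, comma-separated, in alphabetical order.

solder: 118/118 (binding)
packaging: 162/162 (binding)
pick-and-place: 86/111 (slack 25)
test: 143/153 (slack 10)
By complementary slackness, a constraint with positive slack has shadow price 0 → pick-and-place, test.

pick-and-place, test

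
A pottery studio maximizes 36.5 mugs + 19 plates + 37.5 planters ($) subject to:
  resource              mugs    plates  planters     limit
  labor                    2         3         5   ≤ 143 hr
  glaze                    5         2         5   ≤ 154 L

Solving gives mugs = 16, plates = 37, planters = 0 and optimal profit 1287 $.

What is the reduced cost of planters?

-5

At the optimum: labor uses 143 of 143 (binding); glaze uses 154 of 154 (binding).
Dual feasibility on the basic columns requires 2·y_labor + 5·y_glaze = 36.5, 3·y_labor + 2·y_glaze = 19.
This yields shadow prices y_labor = 2, y_glaze = 6.5.
Reduced cost of planters: c₃ − yᵀa₃ = 37.5 − (2·5 + 6.5·5) = 37.5 − 42.5 = -5.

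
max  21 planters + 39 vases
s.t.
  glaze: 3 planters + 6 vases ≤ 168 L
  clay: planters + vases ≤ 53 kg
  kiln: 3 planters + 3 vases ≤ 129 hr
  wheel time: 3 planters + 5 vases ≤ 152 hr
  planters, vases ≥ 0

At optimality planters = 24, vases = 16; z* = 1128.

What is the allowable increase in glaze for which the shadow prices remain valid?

Binding constraints: glaze, wheel time. The basis is B = [[3,6],[3,5]] with det -3.
Per unit increase in glaze, x* moves by d = (-1.6667, 1).
The basis stays optimal until planters reaches 0; allowable increase = 14.4 L.

14.4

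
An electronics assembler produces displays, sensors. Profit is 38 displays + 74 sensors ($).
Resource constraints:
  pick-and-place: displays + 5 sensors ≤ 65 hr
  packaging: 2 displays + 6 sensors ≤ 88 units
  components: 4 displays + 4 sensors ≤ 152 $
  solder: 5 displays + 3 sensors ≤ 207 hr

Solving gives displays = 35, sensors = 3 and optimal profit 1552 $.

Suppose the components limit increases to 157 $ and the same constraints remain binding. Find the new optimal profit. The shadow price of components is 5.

Δb = 5, so new z* = 1552 + (5)·(5) = 1552 + 25 = 1577.

1577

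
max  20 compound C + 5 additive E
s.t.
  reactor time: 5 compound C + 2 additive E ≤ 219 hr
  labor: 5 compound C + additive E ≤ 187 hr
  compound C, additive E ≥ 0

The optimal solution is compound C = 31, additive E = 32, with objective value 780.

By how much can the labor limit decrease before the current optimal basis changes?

Binding constraints: reactor time, labor. The basis is B = [[5,2],[5,1]] with det -5.
Per unit decrease in labor, x* moves by d = (-0.4, 1).
The basis stays optimal until compound C reaches 0; allowable decrease = 77.5 hr.

77.5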